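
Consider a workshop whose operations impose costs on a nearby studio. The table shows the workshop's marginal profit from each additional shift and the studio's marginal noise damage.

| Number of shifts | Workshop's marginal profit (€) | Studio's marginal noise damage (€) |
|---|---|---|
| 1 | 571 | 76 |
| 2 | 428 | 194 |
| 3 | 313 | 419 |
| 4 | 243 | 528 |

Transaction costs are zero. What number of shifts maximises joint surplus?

Bargaining reaches the level where marginal profit last exceeds marginal noise damage.
That holds through level 2 (428 ≥ 194) but not at 3 (313 < 419).

2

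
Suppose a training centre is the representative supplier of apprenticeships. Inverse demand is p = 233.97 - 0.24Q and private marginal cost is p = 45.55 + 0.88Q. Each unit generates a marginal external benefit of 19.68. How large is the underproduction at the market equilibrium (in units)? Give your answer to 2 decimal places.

Market equilibrium (private): 45.55 + 0.88Q = 233.97 - 0.24Q → Q_m = 168.2321.
Social marginal cost = private MC − MEB = 25.87 + 0.88Q.
Set SMC = demand: 25.87 + 0.88Q = 233.97 - 0.24Q → Q* = 185.8036.
Gap = |168.2321 − 185.8036| = 17.5715.

17.57 units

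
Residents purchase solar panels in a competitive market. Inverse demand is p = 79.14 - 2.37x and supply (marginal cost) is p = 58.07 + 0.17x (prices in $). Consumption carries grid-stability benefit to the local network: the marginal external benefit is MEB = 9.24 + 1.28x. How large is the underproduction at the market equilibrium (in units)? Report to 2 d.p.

Market equilibrium (private): 58.07 + 0.17x = 79.14 - 2.37x → x_m = 8.2953.
Social marginal benefit = demand + MEB = 88.38 - 1.09x.
Set SMB = MC: 88.38 - 1.09x = 58.07 + 0.17x → x* = 24.0556.
Gap = |8.2953 − 24.0556| = 15.7603.

15.76 units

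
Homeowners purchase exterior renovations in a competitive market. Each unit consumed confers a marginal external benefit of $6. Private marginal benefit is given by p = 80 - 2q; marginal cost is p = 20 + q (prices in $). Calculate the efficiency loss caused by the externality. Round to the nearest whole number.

Market equilibrium (private): 20 + q = 80 - 2q → q_m = 20.0000.
Social marginal benefit = demand + MEB = 86 - 2q.
Set SMB = MC: 86 - 2q = 20 + q → q* = 22.0000.
Between q* and q_m the wedge SMB − MC runs linearly from 0 to MEB(q_m), so the loss is a triangle.
DWL = ½ × 2.0000 × 6.0000 = 6.0000.

DWL = $6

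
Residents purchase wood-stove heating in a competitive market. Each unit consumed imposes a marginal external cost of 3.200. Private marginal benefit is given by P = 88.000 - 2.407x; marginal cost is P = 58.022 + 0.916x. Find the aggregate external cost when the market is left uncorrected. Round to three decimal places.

28.868

Market equilibrium (private): 58.022 + 0.916x = 88.000 - 2.407x → x_m = 9.0214.
Total external cost = MEC × x_m = 3.200 × 9.0214 = 28.8685.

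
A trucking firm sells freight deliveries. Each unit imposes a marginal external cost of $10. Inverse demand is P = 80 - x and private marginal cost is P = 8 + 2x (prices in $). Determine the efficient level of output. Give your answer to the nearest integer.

Social marginal cost = private MC + MEC = 18 + 2x.
Set SMC = demand: 18 + 2x = 80 - x → x* = 20.6667.

x* = 21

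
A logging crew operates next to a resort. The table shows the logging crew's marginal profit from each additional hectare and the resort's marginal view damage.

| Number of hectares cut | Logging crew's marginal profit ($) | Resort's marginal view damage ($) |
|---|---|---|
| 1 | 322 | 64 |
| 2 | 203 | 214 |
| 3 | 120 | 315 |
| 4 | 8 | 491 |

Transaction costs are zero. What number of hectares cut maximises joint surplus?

1

Bargaining reaches the level where marginal profit last exceeds marginal view damage.
That holds through level 1 (322 ≥ 64) but not at 2 (203 < 214).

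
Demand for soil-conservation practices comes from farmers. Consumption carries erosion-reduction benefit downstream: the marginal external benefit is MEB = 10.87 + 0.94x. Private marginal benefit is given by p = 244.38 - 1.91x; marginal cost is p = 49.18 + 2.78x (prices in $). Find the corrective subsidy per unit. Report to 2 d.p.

subsidy = $62.52 per unit

Social marginal benefit = demand + MEB = 255.25 - 0.97x.
Set SMB = MC: 255.25 - 0.97x = 49.18 + 2.78x → x* = 54.9520.
The Pigouvian subsidy equals MEB at x*: 10.87 + 0.94×54.9520 = 62.5249.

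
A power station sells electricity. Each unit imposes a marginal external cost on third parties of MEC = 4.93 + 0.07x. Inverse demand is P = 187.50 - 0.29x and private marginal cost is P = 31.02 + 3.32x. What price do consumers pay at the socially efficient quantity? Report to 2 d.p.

P = 175.56

Social marginal cost = private MC + MEC = 35.95 + 3.39x.
Set SMC = demand: 35.95 + 3.39x = 187.50 - 0.29x → x* = 41.1821.
Consumer price on the demand curve at x*: 187.50 − 0.29×41.1821 = 175.5572.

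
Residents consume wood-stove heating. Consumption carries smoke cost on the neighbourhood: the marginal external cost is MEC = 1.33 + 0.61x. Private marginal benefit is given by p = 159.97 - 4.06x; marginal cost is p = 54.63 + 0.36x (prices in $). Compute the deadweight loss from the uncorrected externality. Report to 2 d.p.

DWL = $25.03

Market equilibrium (private): 54.63 + 0.36x = 159.97 - 4.06x → x_m = 23.8326.
Social marginal benefit = demand − MEC = 158.64 - 4.67x.
Set SMB = MC: 158.64 - 4.67x = 54.63 + 0.36x → x* = 20.6779.
The welfare-loss triangle has base |x_m − x*| and height MEC(x_m) (the vertical gap between SMB and MC is zero at x* and MEC at x_m).
DWL = ½ × 3.1547 × 15.8679 = 25.0292.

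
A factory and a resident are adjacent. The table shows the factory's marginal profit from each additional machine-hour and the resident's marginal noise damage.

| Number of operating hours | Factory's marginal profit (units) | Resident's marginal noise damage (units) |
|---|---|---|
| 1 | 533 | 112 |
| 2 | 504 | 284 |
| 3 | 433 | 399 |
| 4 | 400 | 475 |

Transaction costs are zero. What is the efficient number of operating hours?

Bargaining reaches the level where marginal profit last exceeds marginal noise damage.
That holds through level 3 (433 ≥ 399) but not at 4 (400 < 475).

3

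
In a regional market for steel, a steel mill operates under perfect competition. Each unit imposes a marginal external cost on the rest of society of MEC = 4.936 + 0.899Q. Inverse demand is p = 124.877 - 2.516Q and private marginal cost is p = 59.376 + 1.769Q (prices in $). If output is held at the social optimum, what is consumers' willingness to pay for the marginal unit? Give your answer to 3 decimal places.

P = $95.482

Social marginal cost = private MC + MEC = 64.312 + 2.668Q.
Set SMC = demand: 64.312 + 2.668Q = 124.877 - 2.516Q → Q* = 11.6831.
Consumer price on the demand curve at Q*: 124.877 − 2.516×11.6831 = 95.4823.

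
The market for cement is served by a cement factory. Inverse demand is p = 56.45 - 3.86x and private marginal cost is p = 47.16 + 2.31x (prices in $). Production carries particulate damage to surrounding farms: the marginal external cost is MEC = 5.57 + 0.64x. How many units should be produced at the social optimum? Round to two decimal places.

x* = 0.55

Social marginal cost = private MC + MEC = 52.73 + 2.95x.
Set SMC = demand: 52.73 + 2.95x = 56.45 - 3.86x → x* = 0.5463.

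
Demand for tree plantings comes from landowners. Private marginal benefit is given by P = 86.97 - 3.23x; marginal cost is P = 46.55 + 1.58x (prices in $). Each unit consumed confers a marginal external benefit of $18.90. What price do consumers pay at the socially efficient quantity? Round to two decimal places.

P = $47.14

Social marginal benefit = demand + MEB = 105.87 - 3.23x.
Set SMB = MC: 105.87 - 3.23x = 46.55 + 1.58x → x* = 12.3326.
Consumer price on the demand curve at x*: 86.97 − 3.23×12.3326 = 47.1357.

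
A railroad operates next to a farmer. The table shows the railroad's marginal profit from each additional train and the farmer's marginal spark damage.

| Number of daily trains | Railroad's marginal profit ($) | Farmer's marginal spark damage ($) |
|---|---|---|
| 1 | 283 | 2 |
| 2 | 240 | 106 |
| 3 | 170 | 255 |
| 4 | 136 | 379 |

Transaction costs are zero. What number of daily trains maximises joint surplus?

Bargaining reaches the level where marginal profit last exceeds marginal spark damage.
That holds through level 2 (240 ≥ 106) but not at 3 (170 < 255).

2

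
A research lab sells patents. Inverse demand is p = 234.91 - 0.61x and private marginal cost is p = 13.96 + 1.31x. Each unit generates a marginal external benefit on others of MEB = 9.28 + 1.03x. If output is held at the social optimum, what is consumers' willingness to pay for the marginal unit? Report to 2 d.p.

Social marginal cost = private MC − MEB = 4.68 + 0.28x.
Set SMC = demand: 4.68 + 0.28x = 234.91 - 0.61x → x* = 258.6854.
Consumer price on the demand curve at x*: 234.91 − 0.61×258.6854 = 77.1119.

P = 77.11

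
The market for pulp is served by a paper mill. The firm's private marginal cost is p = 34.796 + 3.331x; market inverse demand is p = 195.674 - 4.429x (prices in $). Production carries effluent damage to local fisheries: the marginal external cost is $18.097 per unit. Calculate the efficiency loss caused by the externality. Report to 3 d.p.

DWL = $21.102

Market equilibrium (private): 34.796 + 3.331x = 195.674 - 4.429x → x_m = 20.7317.
Social marginal cost = private MC + MEC = 52.893 + 3.331x.
Set SMC = demand: 52.893 + 3.331x = 195.674 - 4.429x → x* = 18.3996.
Between x* and x_m the wedge SMC − demand runs linearly from 0 to MEC(x_m), so the loss is a triangle.
DWL = ½ × 2.3321 × 18.0970 = 21.1020.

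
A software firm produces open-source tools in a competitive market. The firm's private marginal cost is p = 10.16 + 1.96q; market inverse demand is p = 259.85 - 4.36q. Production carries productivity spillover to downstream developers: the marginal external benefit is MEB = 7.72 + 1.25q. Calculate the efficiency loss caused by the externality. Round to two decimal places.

DWL = 321.59

Market equilibrium (private): 10.16 + 1.96q = 259.85 - 4.36q → q_m = 39.5079.
Social marginal cost = private MC − MEB = 2.44 + 0.71q.
Set SMC = demand: 2.44 + 0.71q = 259.85 - 4.36q → q* = 50.7712.
The welfare-loss triangle has base |q_m − q*| and height MEB(q_m) (the vertical gap between SMC and demand is zero at q* and MEB at q_m).
DWL = ½ × 11.2633 × 57.1049 = 321.5948.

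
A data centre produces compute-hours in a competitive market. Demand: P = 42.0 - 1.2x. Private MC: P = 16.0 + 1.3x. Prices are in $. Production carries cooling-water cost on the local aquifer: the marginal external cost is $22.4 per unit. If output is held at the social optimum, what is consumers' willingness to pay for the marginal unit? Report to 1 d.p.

P = $40.3

Social marginal cost = private MC + MEC = 38.4 + 1.3x.
Set SMC = demand: 38.4 + 1.3x = 42.0 - 1.2x → x* = 1.4400.
Consumer price on the demand curve at x*: 42.0 − 1.2×1.4400 = 40.2720.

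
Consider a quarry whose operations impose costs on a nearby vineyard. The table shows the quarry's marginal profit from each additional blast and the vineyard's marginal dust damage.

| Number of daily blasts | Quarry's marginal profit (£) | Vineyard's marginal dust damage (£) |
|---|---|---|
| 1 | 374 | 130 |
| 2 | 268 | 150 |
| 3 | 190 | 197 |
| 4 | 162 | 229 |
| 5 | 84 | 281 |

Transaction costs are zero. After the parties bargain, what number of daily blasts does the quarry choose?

Bargaining reaches the level where marginal profit last exceeds marginal dust damage.
That holds through level 2 (268 ≥ 150) but not at 3 (190 < 197).

2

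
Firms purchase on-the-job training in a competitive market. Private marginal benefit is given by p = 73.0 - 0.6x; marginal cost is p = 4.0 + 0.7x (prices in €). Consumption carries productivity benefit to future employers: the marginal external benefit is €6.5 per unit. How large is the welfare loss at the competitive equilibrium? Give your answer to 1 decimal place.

Market equilibrium (private): 4.0 + 0.7x = 73.0 - 0.6x → x_m = 53.0769.
Social marginal benefit = demand + MEB = 79.5 - 0.6x.
Set SMB = MC: 79.5 - 0.6x = 4.0 + 0.7x → x* = 58.0769.
The welfare-loss triangle has base |x_m − x*| and height MEB(x_m) (the vertical gap between SMB and MC is zero at x* and MEB at x_m).
DWL = ½ × 5.0000 × 6.5000 = 16.2500.

DWL = €16.3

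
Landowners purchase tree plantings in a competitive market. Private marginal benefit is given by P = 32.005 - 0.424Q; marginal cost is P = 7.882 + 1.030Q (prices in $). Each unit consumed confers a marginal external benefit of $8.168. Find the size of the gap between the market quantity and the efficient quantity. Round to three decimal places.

5.618 units

Market equilibrium (private): 7.882 + 1.030Q = 32.005 - 0.424Q → Q_m = 16.5908.
Social marginal benefit = demand + MEB = 40.173 - 0.424Q.
Set SMB = MC: 40.173 - 0.424Q = 7.882 + 1.030Q → Q* = 22.2084.
Gap = |16.5908 − 22.2084| = 5.6176.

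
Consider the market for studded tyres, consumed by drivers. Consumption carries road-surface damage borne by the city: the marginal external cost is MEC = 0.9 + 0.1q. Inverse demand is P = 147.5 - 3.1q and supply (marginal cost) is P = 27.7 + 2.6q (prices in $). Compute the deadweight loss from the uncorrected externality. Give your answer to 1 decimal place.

Market equilibrium (private): 27.7 + 2.6q = 147.5 - 3.1q → q_m = 21.0175.
Social marginal benefit = demand − MEC = 146.6 - 3.2q.
Set SMB = MC: 146.6 - 3.2q = 27.7 + 2.6q → q* = 20.5000.
The loss is the area between SMB and MC from q* to q_m; with linear curves that's a triangle of height MEC(q_m).
DWL = ½ × 0.5175 × 3.0018 = 0.7767.

DWL = $0.8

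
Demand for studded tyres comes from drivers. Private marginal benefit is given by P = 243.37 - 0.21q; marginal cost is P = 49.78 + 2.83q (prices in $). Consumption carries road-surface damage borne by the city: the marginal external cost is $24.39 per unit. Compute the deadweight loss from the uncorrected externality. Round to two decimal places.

DWL = $97.84

Market equilibrium (private): 49.78 + 2.83q = 243.37 - 0.21q → q_m = 63.6809.
Social marginal benefit = demand − MEC = 218.98 - 0.21q.
Set SMB = MC: 218.98 - 0.21q = 49.78 + 2.83q → q* = 55.6579.
The welfare-loss triangle has base |q_m − q*| and height MEC(q_m) (the vertical gap between SMB and MC is zero at q* and MEC at q_m).
DWL = ½ × 8.0230 × 24.3900 = 97.8405.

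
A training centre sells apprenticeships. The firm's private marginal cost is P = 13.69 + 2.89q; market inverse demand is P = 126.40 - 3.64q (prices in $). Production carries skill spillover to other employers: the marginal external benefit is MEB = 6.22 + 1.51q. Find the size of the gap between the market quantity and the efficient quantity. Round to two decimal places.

6.43 units

Market equilibrium (private): 13.69 + 2.89q = 126.40 - 3.64q → q_m = 17.2603.
Social marginal cost = private MC − MEB = 7.47 + 1.38q.
Set SMC = demand: 7.47 + 1.38q = 126.40 - 3.64q → q* = 23.6912.
Gap = |17.2603 − 23.6912| = 6.4309.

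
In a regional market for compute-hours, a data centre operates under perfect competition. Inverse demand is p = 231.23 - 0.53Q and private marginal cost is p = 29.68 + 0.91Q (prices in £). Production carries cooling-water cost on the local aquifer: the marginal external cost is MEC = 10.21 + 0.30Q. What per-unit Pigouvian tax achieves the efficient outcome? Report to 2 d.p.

Social marginal cost = private MC + MEC = 39.89 + 1.21Q.
Set SMC = demand: 39.89 + 1.21Q = 231.23 - 0.53Q → Q* = 109.9655.
The Pigouvian tax equals MEC at Q*: 10.21 + 0.30×109.9655 = 43.1997.

tax = £43.20 per unit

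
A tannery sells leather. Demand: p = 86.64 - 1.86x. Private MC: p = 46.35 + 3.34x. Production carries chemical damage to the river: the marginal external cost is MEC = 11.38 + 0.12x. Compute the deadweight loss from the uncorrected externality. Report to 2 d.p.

DWL = 14.24

Market equilibrium (private): 46.35 + 3.34x = 86.64 - 1.86x → x_m = 7.7481.
Social marginal cost = private MC + MEC = 57.73 + 3.46x.
Set SMC = demand: 57.73 + 3.46x = 86.64 - 1.86x → x* = 5.4342.
Height of the DWL triangle at x_m is SMC(x_m) − demand(x_m) = MEC(x_m) = 12.3098.
DWL = ½ × 2.3139 × 12.3098 = 14.2418.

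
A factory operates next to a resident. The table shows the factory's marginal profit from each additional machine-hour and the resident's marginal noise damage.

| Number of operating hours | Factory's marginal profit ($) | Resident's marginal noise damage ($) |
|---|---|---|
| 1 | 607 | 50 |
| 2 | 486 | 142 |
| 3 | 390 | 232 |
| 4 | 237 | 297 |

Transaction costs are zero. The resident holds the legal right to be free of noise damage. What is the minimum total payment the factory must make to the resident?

Efficient level: marginal profit ≥ marginal noise damage through level 3, so k* = 3.
With the resident holding the right, the factory must at least compensate total damage at k*: 50 + 142 + 232 = 424.

$424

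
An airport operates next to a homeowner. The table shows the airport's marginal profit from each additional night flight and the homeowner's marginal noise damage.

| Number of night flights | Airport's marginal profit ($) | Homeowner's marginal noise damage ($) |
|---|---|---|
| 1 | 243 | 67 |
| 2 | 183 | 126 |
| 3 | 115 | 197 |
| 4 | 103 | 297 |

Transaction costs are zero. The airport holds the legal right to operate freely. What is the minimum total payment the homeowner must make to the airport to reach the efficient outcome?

$218

Left alone the airport would choose level 4 (marginal profit stays positive).
Efficient level: k* = 2 (marginal profit ≥ marginal noise damage through 2).
The homeowner must at least cover the airport's forgone profit from cutting 4→2: 115 + 103 = 218.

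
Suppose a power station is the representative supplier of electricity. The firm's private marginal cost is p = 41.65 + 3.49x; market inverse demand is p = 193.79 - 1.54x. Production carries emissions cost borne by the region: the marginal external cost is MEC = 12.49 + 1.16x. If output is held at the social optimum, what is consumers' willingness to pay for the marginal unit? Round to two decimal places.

Social marginal cost = private MC + MEC = 54.14 + 4.65x.
Set SMC = demand: 54.14 + 4.65x = 193.79 - 1.54x → x* = 22.5606.
Consumer price on the demand curve at x*: 193.79 − 1.54×22.5606 = 159.0467.

P = 159.05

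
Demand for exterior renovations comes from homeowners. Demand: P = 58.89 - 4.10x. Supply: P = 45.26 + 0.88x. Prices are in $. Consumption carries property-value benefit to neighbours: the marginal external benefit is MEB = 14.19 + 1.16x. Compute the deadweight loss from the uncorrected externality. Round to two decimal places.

Market equilibrium (private): 45.26 + 0.88x = 58.89 - 4.10x → x_m = 2.7369.
Social marginal benefit = demand + MEB = 73.08 - 2.94x.
Set SMB = MC: 73.08 - 2.94x = 45.26 + 0.88x → x* = 7.2827.
Between x* and x_m the wedge SMB − MC runs linearly from 0 to MEB(x_m), so the loss is a triangle.
DWL = ½ × 4.5458 × 17.3649 = 39.4687.

DWL = $39.47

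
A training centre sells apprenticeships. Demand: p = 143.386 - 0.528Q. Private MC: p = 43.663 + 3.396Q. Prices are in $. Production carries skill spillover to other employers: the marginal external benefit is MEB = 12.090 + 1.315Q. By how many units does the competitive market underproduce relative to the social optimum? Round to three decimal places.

17.443 units

Market equilibrium (private): 43.663 + 3.396Q = 143.386 - 0.528Q → Q_m = 25.4136.
Social marginal cost = private MC − MEB = 31.573 + 2.081Q.
Set SMC = demand: 31.573 + 2.081Q = 143.386 - 0.528Q → Q* = 42.8567.
Gap = |25.4136 − 42.8567| = 17.4431.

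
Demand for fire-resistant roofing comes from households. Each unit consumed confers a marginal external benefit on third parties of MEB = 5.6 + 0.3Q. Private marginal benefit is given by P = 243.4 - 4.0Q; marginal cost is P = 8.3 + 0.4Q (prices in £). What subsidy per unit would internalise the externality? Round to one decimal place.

subsidy = £23.2 per unit

Social marginal benefit = demand + MEB = 249.0 - 3.7Q.
Set SMB = MC: 249.0 - 3.7Q = 8.3 + 0.4Q → Q* = 58.7073.
The Pigouvian subsidy equals MEB at Q*: 5.6 + 0.3×58.7073 = 23.2122.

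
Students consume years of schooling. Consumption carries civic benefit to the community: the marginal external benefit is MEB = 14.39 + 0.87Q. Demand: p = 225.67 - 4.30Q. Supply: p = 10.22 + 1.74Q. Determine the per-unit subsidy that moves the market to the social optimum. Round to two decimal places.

subsidy = 53.07 per unit

Social marginal benefit = demand + MEB = 240.06 - 3.43Q.
Set SMB = MC: 240.06 - 3.43Q = 10.22 + 1.74Q → Q* = 44.4565.
The Pigouvian subsidy equals MEB at Q*: 14.39 + 0.87×44.4565 = 53.0672.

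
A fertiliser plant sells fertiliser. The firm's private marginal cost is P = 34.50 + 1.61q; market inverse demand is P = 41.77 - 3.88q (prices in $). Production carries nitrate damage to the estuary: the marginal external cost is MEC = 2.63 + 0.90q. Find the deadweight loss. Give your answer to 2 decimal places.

Market equilibrium (private): 34.50 + 1.61q = 41.77 - 3.88q → q_m = 1.3242.
Social marginal cost = private MC + MEC = 37.13 + 2.51q.
Set SMC = demand: 37.13 + 2.51q = 41.77 - 3.88q → q* = 0.7261.
The loss is the area between SMC and demand from q* to q_m; with linear curves that's a triangle of height MEC(q_m).
DWL = ½ × 0.5981 × 3.8218 = 1.1429.

DWL = $1.14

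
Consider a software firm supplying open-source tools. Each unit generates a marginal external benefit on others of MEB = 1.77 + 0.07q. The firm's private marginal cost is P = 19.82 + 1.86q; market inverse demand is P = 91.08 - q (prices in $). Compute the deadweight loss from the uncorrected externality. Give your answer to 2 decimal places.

Market equilibrium (private): 19.82 + 1.86q = 91.08 - q → q_m = 24.9161.
Social marginal cost = private MC − MEB = 18.05 + 1.79q.
Set SMC = demand: 18.05 + 1.79q = 91.08 - q → q* = 26.1756.
Height of the DWL triangle at q_m is demand(q_m) − SMC(q_m) = MEB(q_m) = 3.5141.
DWL = ½ × 1.2595 × 3.5141 = 2.2130.

DWL = $2.21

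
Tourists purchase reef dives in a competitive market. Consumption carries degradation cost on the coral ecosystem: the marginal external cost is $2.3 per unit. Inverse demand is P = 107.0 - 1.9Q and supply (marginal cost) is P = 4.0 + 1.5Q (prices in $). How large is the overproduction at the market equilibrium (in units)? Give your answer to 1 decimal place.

Market equilibrium (private): 4.0 + 1.5Q = 107.0 - 1.9Q → Q_m = 30.2941.
Social marginal benefit = demand − MEC = 104.7 - 1.9Q.
Set SMB = MC: 104.7 - 1.9Q = 4.0 + 1.5Q → Q* = 29.6176.
Gap = |30.2941 − 29.6176| = 0.6765.

0.7 units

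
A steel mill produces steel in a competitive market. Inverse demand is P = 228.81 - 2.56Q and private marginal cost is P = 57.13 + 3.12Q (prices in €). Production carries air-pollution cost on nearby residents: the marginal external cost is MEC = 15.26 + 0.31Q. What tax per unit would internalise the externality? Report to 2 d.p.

tax = €23.36 per unit

Social marginal cost = private MC + MEC = 72.39 + 3.43Q.
Set SMC = demand: 72.39 + 3.43Q = 228.81 - 2.56Q → Q* = 26.1135.
The Pigouvian tax equals MEC at Q*: 15.26 + 0.31×26.1135 = 23.3552.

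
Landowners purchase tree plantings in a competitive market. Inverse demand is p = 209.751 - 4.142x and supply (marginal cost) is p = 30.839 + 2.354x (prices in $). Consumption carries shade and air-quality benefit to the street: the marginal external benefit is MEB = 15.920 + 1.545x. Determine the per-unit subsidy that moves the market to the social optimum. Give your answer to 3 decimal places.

Social marginal benefit = demand + MEB = 225.671 - 2.597x.
Set SMB = MC: 225.671 - 2.597x = 30.839 + 2.354x → x* = 39.3521.
The Pigouvian subsidy equals MEB at x*: 15.920 + 1.545×39.3521 = 76.7190.

subsidy = $76.719 per unit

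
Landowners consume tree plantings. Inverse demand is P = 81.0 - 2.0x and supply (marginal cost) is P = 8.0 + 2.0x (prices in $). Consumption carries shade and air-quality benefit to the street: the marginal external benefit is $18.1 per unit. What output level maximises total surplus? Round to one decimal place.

Social marginal benefit = demand + MEB = 99.1 - 2.0x.
Set SMB = MC: 99.1 - 2.0x = 8.0 + 2.0x → x* = 22.7750.

x* = 22.8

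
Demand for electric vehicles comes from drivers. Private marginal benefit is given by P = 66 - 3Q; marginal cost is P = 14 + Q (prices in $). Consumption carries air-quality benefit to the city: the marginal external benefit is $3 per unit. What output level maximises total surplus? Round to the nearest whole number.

Q* = 14

Social marginal benefit = demand + MEB = 69 - 3Q.
Set SMB = MC: 69 - 3Q = 14 + Q → Q* = 13.7500.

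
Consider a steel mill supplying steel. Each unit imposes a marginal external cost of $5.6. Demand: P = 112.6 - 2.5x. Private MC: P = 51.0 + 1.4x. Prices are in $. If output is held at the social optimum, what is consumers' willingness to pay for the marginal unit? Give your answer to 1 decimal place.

P = $76.7

Social marginal cost = private MC + MEC = 56.6 + 1.4x.
Set SMC = demand: 56.6 + 1.4x = 112.6 - 2.5x → x* = 14.3590.
Consumer price on the demand curve at x*: 112.6 − 2.5×14.3590 = 76.7025.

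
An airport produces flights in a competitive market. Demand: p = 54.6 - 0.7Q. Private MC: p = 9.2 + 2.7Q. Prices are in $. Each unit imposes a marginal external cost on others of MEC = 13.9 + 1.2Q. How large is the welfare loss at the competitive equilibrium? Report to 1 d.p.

Market equilibrium (private): 9.2 + 2.7Q = 54.6 - 0.7Q → Q_m = 13.3529.
Social marginal cost = private MC + MEC = 23.1 + 3.9Q.
Set SMC = demand: 23.1 + 3.9Q = 54.6 - 0.7Q → Q* = 6.8478.
Between Q* and Q_m the wedge SMC − demand runs linearly from 0 to MEC(Q_m), so the loss is a triangle.
DWL = ½ × 6.5051 × 29.9235 = 97.3277.

DWL = $97.3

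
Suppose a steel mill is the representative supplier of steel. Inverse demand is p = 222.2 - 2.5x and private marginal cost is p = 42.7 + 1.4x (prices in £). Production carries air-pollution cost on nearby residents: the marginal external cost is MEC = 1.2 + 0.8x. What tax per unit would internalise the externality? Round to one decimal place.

tax = £31.5 per unit

Social marginal cost = private MC + MEC = 43.9 + 2.2x.
Set SMC = demand: 43.9 + 2.2x = 222.2 - 2.5x → x* = 37.9362.
The Pigouvian tax equals MEC at x*: 1.2 + 0.8×37.9362 = 31.5490.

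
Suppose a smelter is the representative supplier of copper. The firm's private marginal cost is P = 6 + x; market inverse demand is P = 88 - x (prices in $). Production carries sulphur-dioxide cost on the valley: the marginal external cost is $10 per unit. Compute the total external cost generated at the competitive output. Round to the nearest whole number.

$410

Market equilibrium (private): 6 + x = 88 - x → x_m = 41.0000.
Total external cost = MEC × x_m = 10 × 41.0000 = 410.0000.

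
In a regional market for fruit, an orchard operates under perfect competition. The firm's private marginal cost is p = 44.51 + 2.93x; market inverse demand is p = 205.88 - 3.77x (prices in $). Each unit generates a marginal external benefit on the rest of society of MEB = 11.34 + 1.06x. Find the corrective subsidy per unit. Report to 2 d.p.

Social marginal cost = private MC − MEB = 33.17 + 1.87x.
Set SMC = demand: 33.17 + 1.87x = 205.88 - 3.77x → x* = 30.6223.
The Pigouvian subsidy equals MEB at x*: 11.34 + 1.06×30.6223 = 43.7996.

subsidy = $43.80 per unit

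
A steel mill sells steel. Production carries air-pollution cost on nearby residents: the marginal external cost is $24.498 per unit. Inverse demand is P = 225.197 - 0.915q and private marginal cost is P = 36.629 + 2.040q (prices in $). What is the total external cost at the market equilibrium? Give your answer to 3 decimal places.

Market equilibrium (private): 36.629 + 2.040q = 225.197 - 0.915q → q_m = 63.8132.
Total external cost = MEC × q_m = 24.498 × 63.8132 = 1563.2958.

$1563.296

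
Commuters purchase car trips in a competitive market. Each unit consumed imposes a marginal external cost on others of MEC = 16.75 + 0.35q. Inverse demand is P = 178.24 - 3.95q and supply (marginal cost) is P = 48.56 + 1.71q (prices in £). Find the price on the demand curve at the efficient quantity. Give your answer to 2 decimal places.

Social marginal benefit = demand − MEC = 161.49 - 4.30q.
Set SMB = MC: 161.49 - 4.30q = 48.56 + 1.71q → q* = 18.7903.
Consumer price on the demand curve at q*: 178.24 − 3.95×18.7903 = 104.0183.

P = £104.02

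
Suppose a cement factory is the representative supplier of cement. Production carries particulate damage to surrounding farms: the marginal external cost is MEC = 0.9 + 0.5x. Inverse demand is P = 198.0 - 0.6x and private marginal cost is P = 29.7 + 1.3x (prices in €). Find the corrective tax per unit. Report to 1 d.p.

Social marginal cost = private MC + MEC = 30.6 + 1.8x.
Set SMC = demand: 30.6 + 1.8x = 198.0 - 0.6x → x* = 69.7500.
The Pigouvian tax equals MEC at x*: 0.9 + 0.5×69.7500 = 35.7750.

tax = €35.8 per unit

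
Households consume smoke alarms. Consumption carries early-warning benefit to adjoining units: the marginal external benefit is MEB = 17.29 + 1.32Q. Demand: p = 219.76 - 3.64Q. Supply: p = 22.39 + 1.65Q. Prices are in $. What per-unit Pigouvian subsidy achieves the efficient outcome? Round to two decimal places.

subsidy = $88.66 per unit

Social marginal benefit = demand + MEB = 237.05 - 2.32Q.
Set SMB = MC: 237.05 - 2.32Q = 22.39 + 1.65Q → Q* = 54.0705.
The Pigouvian subsidy equals MEB at Q*: 17.29 + 1.32×54.0705 = 88.6631.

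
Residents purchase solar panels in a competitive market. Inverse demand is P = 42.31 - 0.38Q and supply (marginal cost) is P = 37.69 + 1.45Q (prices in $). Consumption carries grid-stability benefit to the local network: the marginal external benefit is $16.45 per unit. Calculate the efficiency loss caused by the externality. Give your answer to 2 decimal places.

Market equilibrium (private): 37.69 + 1.45Q = 42.31 - 0.38Q → Q_m = 2.5246.
Social marginal benefit = demand + MEB = 58.76 - 0.38Q.
Set SMB = MC: 58.76 - 0.38Q = 37.69 + 1.45Q → Q* = 11.5137.
The welfare-loss triangle has base |Q_m − Q*| and height MEB(Q_m) (the vertical gap between SMB and MC is zero at Q* and MEB at Q_m).
DWL = ½ × 8.9891 × 16.4500 = 73.9353.

DWL = $73.94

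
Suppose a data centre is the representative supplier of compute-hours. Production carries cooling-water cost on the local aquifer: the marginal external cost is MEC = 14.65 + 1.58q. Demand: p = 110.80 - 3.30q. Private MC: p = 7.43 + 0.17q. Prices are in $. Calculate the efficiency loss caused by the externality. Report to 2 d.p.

Market equilibrium (private): 7.43 + 0.17q = 110.80 - 3.30q → q_m = 29.7896.
Social marginal cost = private MC + MEC = 22.08 + 1.75q.
Set SMC = demand: 22.08 + 1.75q = 110.80 - 3.30q → q* = 17.5683.
The loss is the area between SMC and demand from q* to q_m; with linear curves that's a triangle of height MEC(q_m).
DWL = ½ × 12.2213 × 61.7176 = 377.1347.

DWL = $377.13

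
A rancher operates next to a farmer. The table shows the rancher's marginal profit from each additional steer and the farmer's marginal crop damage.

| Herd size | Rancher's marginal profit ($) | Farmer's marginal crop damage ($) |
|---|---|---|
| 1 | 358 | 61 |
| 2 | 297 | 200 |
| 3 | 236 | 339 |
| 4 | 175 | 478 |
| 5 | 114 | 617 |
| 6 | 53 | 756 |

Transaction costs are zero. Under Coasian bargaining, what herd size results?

2

Bargaining reaches the level where marginal profit last exceeds marginal crop damage.
That holds through level 2 (297 ≥ 200) but not at 3 (236 < 339).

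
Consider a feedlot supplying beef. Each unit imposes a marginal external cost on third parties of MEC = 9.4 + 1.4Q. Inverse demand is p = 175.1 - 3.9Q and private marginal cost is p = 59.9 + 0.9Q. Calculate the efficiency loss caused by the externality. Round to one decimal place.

DWL = 149.1

Market equilibrium (private): 59.9 + 0.9Q = 175.1 - 3.9Q → Q_m = 24.0000.
Social marginal cost = private MC + MEC = 69.3 + 2.3Q.
Set SMC = demand: 69.3 + 2.3Q = 175.1 - 3.9Q → Q* = 17.0645.
Height of the DWL triangle at Q_m is SMC(Q_m) − demand(Q_m) = MEC(Q_m) = 43.0000.
DWL = ½ × 6.9355 × 43.0000 = 149.1133.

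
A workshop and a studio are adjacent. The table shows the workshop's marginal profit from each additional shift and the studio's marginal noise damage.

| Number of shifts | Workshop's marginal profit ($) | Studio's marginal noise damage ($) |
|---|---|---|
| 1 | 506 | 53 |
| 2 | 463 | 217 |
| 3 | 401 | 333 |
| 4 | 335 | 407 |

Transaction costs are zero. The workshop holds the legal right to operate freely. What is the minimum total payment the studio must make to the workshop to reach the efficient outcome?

$335

Left alone the workshop would choose level 4 (marginal profit stays positive).
Efficient level: k* = 3 (marginal profit ≥ marginal noise damage through 3).
The studio must at least cover the workshop's forgone profit from cutting 4→3: 335 = 335.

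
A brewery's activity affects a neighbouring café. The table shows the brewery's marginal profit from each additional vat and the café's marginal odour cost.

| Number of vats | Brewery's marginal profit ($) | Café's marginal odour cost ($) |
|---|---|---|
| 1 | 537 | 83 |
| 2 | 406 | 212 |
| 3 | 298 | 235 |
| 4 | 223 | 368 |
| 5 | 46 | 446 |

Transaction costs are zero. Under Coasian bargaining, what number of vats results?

Bargaining reaches the level where marginal profit last exceeds marginal odour cost.
That holds through level 3 (298 ≥ 235) but not at 4 (223 < 368).

3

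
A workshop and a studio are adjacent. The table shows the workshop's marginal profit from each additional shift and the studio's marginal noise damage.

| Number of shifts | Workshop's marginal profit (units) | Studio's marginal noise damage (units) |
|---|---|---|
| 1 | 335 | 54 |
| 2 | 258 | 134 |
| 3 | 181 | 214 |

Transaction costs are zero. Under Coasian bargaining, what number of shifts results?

Bargaining reaches the level where marginal profit last exceeds marginal noise damage.
That holds through level 2 (258 ≥ 134) but not at 3 (181 < 214).

2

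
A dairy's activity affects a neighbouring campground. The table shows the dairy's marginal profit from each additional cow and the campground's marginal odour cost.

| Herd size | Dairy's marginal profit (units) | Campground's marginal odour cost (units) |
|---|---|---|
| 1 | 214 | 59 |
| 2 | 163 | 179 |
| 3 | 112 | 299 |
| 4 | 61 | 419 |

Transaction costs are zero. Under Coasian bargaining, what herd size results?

1

Bargaining reaches the level where marginal profit last exceeds marginal odour cost.
That holds through level 1 (214 ≥ 59) but not at 2 (163 < 179).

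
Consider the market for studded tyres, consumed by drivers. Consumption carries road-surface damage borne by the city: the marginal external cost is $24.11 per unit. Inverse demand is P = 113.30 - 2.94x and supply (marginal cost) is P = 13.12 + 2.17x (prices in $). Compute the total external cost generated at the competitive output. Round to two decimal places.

Market equilibrium (private): 13.12 + 2.17x = 113.30 - 2.94x → x_m = 19.6047.
Total external cost = MEC × x_m = 24.11 × 19.6047 = 472.6693.

$472.67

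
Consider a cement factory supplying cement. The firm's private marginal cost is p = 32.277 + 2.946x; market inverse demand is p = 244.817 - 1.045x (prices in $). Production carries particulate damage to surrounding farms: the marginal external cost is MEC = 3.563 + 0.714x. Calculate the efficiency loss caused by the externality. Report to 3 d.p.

Market equilibrium (private): 32.277 + 2.946x = 244.817 - 1.045x → x_m = 53.2548.
Social marginal cost = private MC + MEC = 35.840 + 3.660x.
Set SMC = demand: 35.840 + 3.660x = 244.817 - 1.045x → x* = 44.4159.
The loss is the area between SMC and demand from x* to x_m; with linear curves that's a triangle of height MEC(x_m).
DWL = ½ × 8.8389 × 41.5869 = 183.7912.

DWL = $183.791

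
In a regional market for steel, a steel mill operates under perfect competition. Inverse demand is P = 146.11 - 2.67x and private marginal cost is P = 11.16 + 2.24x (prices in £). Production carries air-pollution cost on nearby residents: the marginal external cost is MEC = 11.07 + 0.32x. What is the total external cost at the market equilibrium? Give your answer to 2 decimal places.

£425.12

Market equilibrium (private): 11.16 + 2.24x = 146.11 - 2.67x → x_m = 27.4847.
Total external cost = ∫₀^{x_m} (11.07 + 0.32x) dx = 11.07×27.4847 + ½×0.32×27.4847² = 425.1210.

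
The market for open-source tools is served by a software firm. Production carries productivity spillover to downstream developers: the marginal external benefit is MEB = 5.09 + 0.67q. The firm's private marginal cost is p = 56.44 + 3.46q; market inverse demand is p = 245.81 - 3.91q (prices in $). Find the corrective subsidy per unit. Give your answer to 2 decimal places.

subsidy = $24.54 per unit

Social marginal cost = private MC − MEB = 51.35 + 2.79q.
Set SMC = demand: 51.35 + 2.79q = 245.81 - 3.91q → q* = 29.0239.
The Pigouvian subsidy equals MEB at q*: 5.09 + 0.67×29.0239 = 24.5360.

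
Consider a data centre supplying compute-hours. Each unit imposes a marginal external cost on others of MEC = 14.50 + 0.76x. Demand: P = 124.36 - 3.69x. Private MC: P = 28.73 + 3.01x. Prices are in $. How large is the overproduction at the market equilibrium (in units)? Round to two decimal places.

Market equilibrium (private): 28.73 + 3.01x = 124.36 - 3.69x → x_m = 14.2731.
Social marginal cost = private MC + MEC = 43.23 + 3.77x.
Set SMC = demand: 43.23 + 3.77x = 124.36 - 3.69x → x* = 10.8753.
Gap = |14.2731 − 10.8753| = 3.3978.

3.40 units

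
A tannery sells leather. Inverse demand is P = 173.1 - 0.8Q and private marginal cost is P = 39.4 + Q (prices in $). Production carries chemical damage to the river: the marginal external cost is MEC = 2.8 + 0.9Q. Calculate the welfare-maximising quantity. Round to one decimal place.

Q* = 48.5

Social marginal cost = private MC + MEC = 42.2 + 1.9Q.
Set SMC = demand: 42.2 + 1.9Q = 173.1 - 0.8Q → Q* = 48.4815.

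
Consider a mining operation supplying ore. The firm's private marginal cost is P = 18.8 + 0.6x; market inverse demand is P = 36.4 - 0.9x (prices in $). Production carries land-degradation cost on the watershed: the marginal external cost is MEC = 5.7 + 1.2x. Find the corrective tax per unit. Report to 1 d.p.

Social marginal cost = private MC + MEC = 24.5 + 1.8x.
Set SMC = demand: 24.5 + 1.8x = 36.4 - 0.9x → x* = 4.4074.
The Pigouvian tax equals MEC at x*: 5.7 + 1.2×4.4074 = 10.9889.

tax = $11.0 per unit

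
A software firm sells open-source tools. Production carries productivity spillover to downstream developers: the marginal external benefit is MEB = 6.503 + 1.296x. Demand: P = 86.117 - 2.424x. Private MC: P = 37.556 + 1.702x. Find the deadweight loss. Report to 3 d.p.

Market equilibrium (private): 37.556 + 1.702x = 86.117 - 2.424x → x_m = 11.7695.
Social marginal cost = private MC − MEB = 31.053 + 0.406x.
Set SMC = demand: 31.053 + 0.406x = 86.117 - 2.424x → x* = 19.4572.
Between x* and x_m the wedge demand − SMC runs linearly from 0 to MEB(x_m), so the loss is a triangle.
DWL = ½ × 7.6877 × 21.7563 = 83.6280.

DWL = 83.628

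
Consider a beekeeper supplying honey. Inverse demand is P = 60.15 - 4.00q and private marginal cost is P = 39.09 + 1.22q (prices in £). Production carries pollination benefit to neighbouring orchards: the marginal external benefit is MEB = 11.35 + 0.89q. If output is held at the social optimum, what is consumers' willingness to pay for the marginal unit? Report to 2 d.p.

Social marginal cost = private MC − MEB = 27.74 + 0.33q.
Set SMC = demand: 27.74 + 0.33q = 60.15 - 4.00q → q* = 7.4850.
Consumer price on the demand curve at q*: 60.15 − 4.00×7.4850 = 30.2100.

P = £30.21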